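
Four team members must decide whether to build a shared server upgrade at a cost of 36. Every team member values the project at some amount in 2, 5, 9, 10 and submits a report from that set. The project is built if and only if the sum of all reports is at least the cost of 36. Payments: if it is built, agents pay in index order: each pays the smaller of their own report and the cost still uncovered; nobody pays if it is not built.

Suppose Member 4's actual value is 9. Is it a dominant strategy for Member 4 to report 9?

Check each profile of the others' reports and compare truth against every alternative report.
Others report (10, 10, 10): truth gives 3, best alternative gives 3.
Others report (9, 10, 10): truth gives 2, best alternative gives 2.
Others report (10, 9, 10): truth gives 2, best alternative gives 2.
Others report (10, 10, 9): truth gives 2, best alternative gives 2.
Others report (9, 9, 10): truth gives 1, best alternative gives 1.
Others report (9, 10, 9): truth gives 1, best alternative gives 1.
(Remaining 58 profiles checked similarly; truth is weakly best in each.)
In every case the truthful report is at least as good as any alternative, so it is a dominant strategy.

Yes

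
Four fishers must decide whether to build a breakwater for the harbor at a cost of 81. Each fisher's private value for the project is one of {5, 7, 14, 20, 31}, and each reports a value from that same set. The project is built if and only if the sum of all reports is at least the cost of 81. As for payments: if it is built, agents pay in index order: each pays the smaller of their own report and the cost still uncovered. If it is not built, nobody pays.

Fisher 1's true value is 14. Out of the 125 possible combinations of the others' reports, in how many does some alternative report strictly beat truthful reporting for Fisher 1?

7

Others report (14, 31, 31): truth gives 0; report 5 gives 9 > 0. Violating.
Others report (20, 31, 31): truth gives 0; report 5 gives 9 > 0. Violating.
Others report (31, 14, 31): truth gives 0; report 5 gives 9 > 0. Violating.
Others report (31, 20, 31): truth gives 0; report 5 gives 9 > 0. Violating.
Others report (5, 5, 5): truth gives 0; no alternative beats it.
Others report (5, 5, 7): truth gives 0; no alternative beats it.
(Checking all 125 profiles: 7 have a profitable deviation, 118 do not.)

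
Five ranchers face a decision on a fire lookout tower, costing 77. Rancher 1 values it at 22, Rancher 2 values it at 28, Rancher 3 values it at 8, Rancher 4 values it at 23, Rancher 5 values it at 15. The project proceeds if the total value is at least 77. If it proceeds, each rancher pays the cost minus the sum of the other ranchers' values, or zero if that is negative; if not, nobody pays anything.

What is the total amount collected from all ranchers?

Total value 96 ≥ cost 77, so it is built.
Rancher 1: others sum to 74; max(0, 77 - 74) = 3.
Rancher 2: others sum to 68; max(0, 77 - 68) = 9.
Rancher 3: others sum to 88; max(0, 77 - 88) = 0.
Rancher 4: others sum to 73; max(0, 77 - 73) = 4.
Rancher 5: others sum to 81; max(0, 77 - 81) = 0.
Total collected = 3 + 9 + 0 + 4 + 0 = 16.

16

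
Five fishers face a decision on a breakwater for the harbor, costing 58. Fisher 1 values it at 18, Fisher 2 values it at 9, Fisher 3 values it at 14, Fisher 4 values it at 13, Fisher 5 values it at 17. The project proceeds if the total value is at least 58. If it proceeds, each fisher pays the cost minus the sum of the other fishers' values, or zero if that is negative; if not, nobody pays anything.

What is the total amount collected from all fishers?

Total value 71 ≥ cost 58, so it is built.
Fisher 1: others sum to 53; max(0, 58 - 53) = 5.
Fisher 2: others sum to 62; max(0, 58 - 62) = 0.
Fisher 3: others sum to 57; max(0, 58 - 57) = 1.
Fisher 4: others sum to 58; max(0, 58 - 58) = 0.
Fisher 5: others sum to 54; max(0, 58 - 54) = 4.
Total collected = 5 + 0 + 1 + 0 + 4 = 10.

10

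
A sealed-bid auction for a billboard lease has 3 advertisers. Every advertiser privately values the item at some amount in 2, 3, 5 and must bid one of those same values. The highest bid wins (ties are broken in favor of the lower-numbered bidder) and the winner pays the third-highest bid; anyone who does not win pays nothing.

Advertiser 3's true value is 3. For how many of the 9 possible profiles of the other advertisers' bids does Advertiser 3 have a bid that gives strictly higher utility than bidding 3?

Others bid (2, 3): truth gives 0; bid 5 gives 1 > 0. Violating.
Others bid (3, 2): truth gives 0; bid 5 gives 1 > 0. Violating.
Others bid (2, 2): truth gives 1; no alternative beats it.
Others bid (2, 5): truth gives 0; no alternative beats it.
(Checking all 9 profiles: 2 have a profitable deviation, 7 do not.)

2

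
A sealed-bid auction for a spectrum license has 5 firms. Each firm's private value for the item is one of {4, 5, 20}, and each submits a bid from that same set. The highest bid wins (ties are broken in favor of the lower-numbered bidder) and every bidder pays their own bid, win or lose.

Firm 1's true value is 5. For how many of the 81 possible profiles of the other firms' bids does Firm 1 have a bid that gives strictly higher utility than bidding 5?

66

Others bid (4, 4, 4, 4): truth gives 0; bid 4 gives 1 > 0. Violating.
Others bid (4, 4, 4, 20): truth gives -5; bid 4 gives -4 > -5. Violating.
Others bid (4, 4, 5, 20): truth gives -5; bid 4 gives -4 > -5. Violating.
Others bid (4, 4, 20, 4): truth gives -5; bid 4 gives -4 > -5. Violating.
Others bid (4, 4, 4, 5): truth gives 0; no alternative beats it.
Others bid (4, 4, 5, 4): truth gives 0; no alternative beats it.
(Checking all 81 profiles: 66 have a profitable deviation, 15 do not.)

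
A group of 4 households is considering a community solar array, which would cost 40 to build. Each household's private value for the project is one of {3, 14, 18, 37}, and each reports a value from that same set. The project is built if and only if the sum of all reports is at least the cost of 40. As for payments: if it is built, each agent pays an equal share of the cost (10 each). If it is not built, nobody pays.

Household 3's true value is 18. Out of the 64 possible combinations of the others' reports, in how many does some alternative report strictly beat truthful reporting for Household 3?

Others report (3, 3, 3): truth gives 0; report 37 gives 8 > 0. Violating.
Others report (3, 3, 14): truth gives 0; report 37 gives 8 > 0. Violating.
Others report (3, 14, 3): truth gives 0; report 37 gives 8 > 0. Violating.
Others report (14, 3, 3): truth gives 0; report 37 gives 8 > 0. Violating.
Others report (3, 3, 18): truth gives 8; no alternative beats it.
Others report (3, 3, 37): truth gives 8; no alternative beats it.
(Checking all 64 profiles: 4 have a profitable deviation, 60 do not.)

4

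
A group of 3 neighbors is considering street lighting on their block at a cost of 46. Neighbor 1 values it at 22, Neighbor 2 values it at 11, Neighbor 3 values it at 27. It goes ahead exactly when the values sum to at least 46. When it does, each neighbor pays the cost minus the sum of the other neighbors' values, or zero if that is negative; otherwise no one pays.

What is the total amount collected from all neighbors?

Total value 60 ≥ cost 46, so it is built.
Neighbor 1: others sum to 38; max(0, 46 - 38) = 8.
Neighbor 2: others sum to 49; max(0, 46 - 49) = 0.
Neighbor 3: others sum to 33; max(0, 46 - 33) = 13.
Total collected = 8 + 0 + 13 = 21.

21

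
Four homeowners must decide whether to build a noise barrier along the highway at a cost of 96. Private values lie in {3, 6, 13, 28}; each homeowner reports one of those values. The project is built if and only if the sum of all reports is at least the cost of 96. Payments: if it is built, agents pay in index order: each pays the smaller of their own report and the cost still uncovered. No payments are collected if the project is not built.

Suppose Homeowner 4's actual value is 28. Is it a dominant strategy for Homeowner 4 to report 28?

Yes

Check each profile of the others' reports and compare truth against every alternative report.
Others report (13, 28, 28): truth gives 1, best alternative gives 0.
Others report (28, 13, 28): truth gives 1, best alternative gives 0.
Others report (28, 28, 13): truth gives 1, best alternative gives 0.
Others report (28, 28, 28): truth gives 16, best alternative gives 16.
Others report (3, 3, 3): truth gives 0, best alternative gives 0.
Others report (3, 3, 6): truth gives 0, best alternative gives 0.
(Remaining 58 profiles checked similarly; truth is weakly best in each.)
In every case the truthful report is at least as good as any alternative, so it is a dominant strategy.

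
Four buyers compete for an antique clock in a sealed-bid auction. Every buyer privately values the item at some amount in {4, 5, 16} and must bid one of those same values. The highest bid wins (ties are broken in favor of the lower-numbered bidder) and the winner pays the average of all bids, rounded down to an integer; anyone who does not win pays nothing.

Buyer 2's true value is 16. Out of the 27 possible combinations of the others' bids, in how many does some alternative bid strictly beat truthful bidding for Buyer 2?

4

Others bid (4, 4, 4): truth gives 9; bid 5 gives 12 > 9. Violating.
Others bid (4, 4, 5): truth gives 9; bid 5 gives 12 > 9. Violating.
Others bid (4, 5, 4): truth gives 9; bid 5 gives 12 > 9. Violating.
Others bid (4, 5, 5): truth gives 9; bid 5 gives 12 > 9. Violating.
Others bid (4, 4, 16): truth gives 6; no alternative beats it.
Others bid (4, 5, 16): truth gives 6; no alternative beats it.
(Checking all 27 profiles: 4 have a profitable deviation, 23 do not.)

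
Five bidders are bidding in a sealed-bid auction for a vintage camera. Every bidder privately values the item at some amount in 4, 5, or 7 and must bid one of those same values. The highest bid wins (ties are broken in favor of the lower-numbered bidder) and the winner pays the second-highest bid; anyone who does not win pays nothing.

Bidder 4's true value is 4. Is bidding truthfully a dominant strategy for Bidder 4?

Check each profile of the others' bids and compare truth against every alternative bid.
Others bid (4, 4, 4, 5): truth gives 0, best alternative gives -1.
Others bid (4, 4, 4, 4): truth gives 0, best alternative gives 0.
Others bid (4, 4, 4, 7): truth gives 0, best alternative gives 0.
Others bid (4, 4, 5, 4): truth gives 0, best alternative gives 0.
Others bid (4, 4, 5, 5): truth gives 0, best alternative gives 0.
Others bid (4, 4, 5, 7): truth gives 0, best alternative gives 0.
(Remaining 75 profiles checked similarly; truth is weakly best in each.)
In every case the truthful bid is at least as good as any alternative, so it is a dominant strategy.

Yes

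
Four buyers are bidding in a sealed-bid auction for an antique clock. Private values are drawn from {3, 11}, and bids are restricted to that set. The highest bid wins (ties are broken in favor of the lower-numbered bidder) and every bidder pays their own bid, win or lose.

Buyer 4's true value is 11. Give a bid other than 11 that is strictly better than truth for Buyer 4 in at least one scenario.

Suppose Buyer 1 bids 3, Buyer 2 bids 3 and Buyer 3 bids 11.
Bid 11: loses but pays 11, utility -11.
Bid 3: loses but pays 3, utility -3.
So bidding 3 beats truth here (-3 > -11).

3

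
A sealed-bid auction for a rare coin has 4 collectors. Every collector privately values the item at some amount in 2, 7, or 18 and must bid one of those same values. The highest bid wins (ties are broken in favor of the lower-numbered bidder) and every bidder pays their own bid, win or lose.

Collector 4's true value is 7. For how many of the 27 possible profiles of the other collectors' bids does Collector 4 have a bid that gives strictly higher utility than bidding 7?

26

Others bid (2, 2, 7): truth gives -7; bid 2 gives -2 > -7. Violating.
Others bid (2, 2, 18): truth gives -7; bid 2 gives -2 > -7. Violating.
Others bid (2, 7, 2): truth gives -7; bid 2 gives -2 > -7. Violating.
Others bid (2, 7, 7): truth gives -7; bid 2 gives -2 > -7. Violating.
Others bid (2, 2, 2): truth gives 0; no alternative beats it.
(Checking all 27 profiles: 26 have a profitable deviation, 1 does not.)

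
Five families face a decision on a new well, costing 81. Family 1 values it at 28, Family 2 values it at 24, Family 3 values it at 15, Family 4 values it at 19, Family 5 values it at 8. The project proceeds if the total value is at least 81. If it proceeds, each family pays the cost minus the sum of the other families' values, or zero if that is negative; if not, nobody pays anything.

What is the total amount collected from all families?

Total value 94 ≥ cost 81, so it is built.
Family 1: others sum to 66; max(0, 81 - 66) = 15.
Family 2: others sum to 70; max(0, 81 - 70) = 11.
Family 3: others sum to 79; max(0, 81 - 79) = 2.
Family 4: others sum to 75; max(0, 81 - 75) = 6.
Family 5: others sum to 86; max(0, 81 - 86) = 0.
Total collected = 15 + 11 + 2 + 6 + 0 = 34.

34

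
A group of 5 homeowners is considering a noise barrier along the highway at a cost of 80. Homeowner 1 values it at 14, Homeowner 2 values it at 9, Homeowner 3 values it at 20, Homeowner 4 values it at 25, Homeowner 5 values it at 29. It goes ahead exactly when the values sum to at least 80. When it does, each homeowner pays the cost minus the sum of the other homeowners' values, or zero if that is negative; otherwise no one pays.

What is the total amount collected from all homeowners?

23

Total value 97 ≥ cost 80, so it is built.
Homeowner 1: others sum to 83; max(0, 80 - 83) = 0.
Homeowner 2: others sum to 88; max(0, 80 - 88) = 0.
Homeowner 3: others sum to 77; max(0, 80 - 77) = 3.
Homeowner 4: others sum to 72; max(0, 80 - 72) = 8.
Homeowner 5: others sum to 68; max(0, 80 - 68) = 12.
Total collected = 0 + 0 + 3 + 8 + 12 = 23.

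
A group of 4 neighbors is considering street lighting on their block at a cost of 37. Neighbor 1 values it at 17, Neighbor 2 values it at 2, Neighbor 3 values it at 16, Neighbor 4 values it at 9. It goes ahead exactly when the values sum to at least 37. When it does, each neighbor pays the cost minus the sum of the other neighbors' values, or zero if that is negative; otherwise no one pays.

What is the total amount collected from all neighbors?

Total value 44 ≥ cost 37, so it is built.
Neighbor 1: others sum to 27; max(0, 37 - 27) = 10.
Neighbor 2: others sum to 42; max(0, 37 - 42) = 0.
Neighbor 3: others sum to 28; max(0, 37 - 28) = 9.
Neighbor 4: others sum to 35; max(0, 37 - 35) = 2.
Total collected = 10 + 0 + 9 + 2 = 21.

21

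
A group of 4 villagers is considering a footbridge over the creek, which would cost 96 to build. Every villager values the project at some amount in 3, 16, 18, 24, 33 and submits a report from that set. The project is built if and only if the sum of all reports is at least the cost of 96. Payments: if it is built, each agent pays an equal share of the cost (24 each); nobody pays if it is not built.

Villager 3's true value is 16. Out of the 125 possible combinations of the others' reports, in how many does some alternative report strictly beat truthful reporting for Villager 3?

12

Others report (16, 33, 33): truth gives -8; report 3 gives 0 > -8. Violating.
Others report (18, 33, 33): truth gives -8; report 3 gives 0 > -8. Violating.
Others report (24, 24, 33): truth gives -8; report 3 gives 0 > -8. Violating.
Others report (24, 33, 24): truth gives -8; report 3 gives 0 > -8. Violating.
Others report (3, 3, 3): truth gives 0; no alternative beats it.
Others report (3, 3, 16): truth gives 0; no alternative beats it.
(Checking all 125 profiles: 12 have a profitable deviation, 113 do not.)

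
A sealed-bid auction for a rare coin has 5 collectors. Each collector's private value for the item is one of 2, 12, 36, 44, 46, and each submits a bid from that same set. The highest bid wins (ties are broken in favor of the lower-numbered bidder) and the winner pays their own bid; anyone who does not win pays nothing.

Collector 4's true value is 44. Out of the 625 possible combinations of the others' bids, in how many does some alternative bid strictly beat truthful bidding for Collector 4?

Others bid (2, 2, 2, 2): truth gives 0; bid 12 gives 32 > 0. Violating.
Others bid (2, 2, 2, 12): truth gives 0; bid 12 gives 32 > 0. Violating.
Others bid (2, 2, 2, 36): truth gives 0; bid 36 gives 8 > 0. Violating.
Others bid (2, 2, 12, 2): truth gives 0; bid 36 gives 8 > 0. Violating.
Others bid (2, 2, 2, 44): truth gives 0; no alternative beats it.
Others bid (2, 2, 2, 46): truth gives 0; no alternative beats it.
(Checking all 625 profiles: 24 have a profitable deviation, 601 do not.)

24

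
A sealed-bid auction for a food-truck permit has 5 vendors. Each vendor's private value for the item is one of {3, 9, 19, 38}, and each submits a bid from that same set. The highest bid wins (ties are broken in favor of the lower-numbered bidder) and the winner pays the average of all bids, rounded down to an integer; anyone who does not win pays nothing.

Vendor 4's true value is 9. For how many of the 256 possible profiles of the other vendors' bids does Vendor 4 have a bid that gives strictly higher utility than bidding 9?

Others bid (3, 3, 9, 3): truth gives 0; bid 19 gives 2 > 0. Violating.
Others bid (3, 3, 9, 9): truth gives 0; bid 19 gives 1 > 0. Violating.
Others bid (3, 9, 3, 3): truth gives 0; bid 19 gives 2 > 0. Violating.
Others bid (3, 9, 3, 9): truth gives 0; bid 19 gives 1 > 0. Violating.
Others bid (3, 3, 3, 3): truth gives 5; no alternative beats it.
Others bid (3, 3, 3, 9): truth gives 4; no alternative beats it.
(Checking all 256 profiles: 9 have a profitable deviation, 247 do not.)

9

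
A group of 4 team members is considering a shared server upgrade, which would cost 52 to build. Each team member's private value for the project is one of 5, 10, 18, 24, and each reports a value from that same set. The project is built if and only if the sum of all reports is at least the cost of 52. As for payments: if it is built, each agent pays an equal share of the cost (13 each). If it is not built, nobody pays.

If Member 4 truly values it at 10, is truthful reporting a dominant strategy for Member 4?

Consider the case where Member 1 reports 10, Member 2 reports 10 and Member 3 reports 24.
Truthful report 10: project built, pays 13, utility 10 - 13 = -3.
Report 5 instead: project not built, utility 0.
Since 0 > -3, reporting 5 is strictly better here, so truthful reporting is not dominant.

No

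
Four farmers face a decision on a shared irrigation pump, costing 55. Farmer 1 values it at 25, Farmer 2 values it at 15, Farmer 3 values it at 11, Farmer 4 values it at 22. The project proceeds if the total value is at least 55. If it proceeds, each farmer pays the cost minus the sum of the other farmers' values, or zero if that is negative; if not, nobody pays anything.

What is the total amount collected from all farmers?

Total value 73 ≥ cost 55, so it is built.
Farmer 1: others sum to 48; max(0, 55 - 48) = 7.
Farmer 2: others sum to 58; max(0, 55 - 58) = 0.
Farmer 3: others sum to 62; max(0, 55 - 62) = 0.
Farmer 4: others sum to 51; max(0, 55 - 51) = 4.
Total collected = 7 + 0 + 0 + 4 = 11.

11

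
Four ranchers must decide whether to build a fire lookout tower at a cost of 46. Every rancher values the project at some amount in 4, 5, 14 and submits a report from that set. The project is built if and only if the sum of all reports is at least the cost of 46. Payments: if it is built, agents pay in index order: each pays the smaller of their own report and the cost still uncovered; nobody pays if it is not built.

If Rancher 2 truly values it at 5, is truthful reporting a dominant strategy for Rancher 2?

Consider the case where Rancher 1 reports 14, Rancher 3 reports 14 and Rancher 4 reports 14.
Truthful report 5: project built, pays 5, utility 5 - 5 = 0.
Report 4 instead: project built, pays 4, utility 5 - 4 = 1.
Since 1 > 0, reporting 4 is strictly better here, so truthful reporting is not dominant.

No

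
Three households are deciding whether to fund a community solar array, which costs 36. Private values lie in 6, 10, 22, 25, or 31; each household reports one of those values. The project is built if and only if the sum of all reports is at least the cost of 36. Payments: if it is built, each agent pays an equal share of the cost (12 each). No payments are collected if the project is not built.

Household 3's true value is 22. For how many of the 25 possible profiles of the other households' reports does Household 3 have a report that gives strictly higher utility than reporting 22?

1

Others report (6, 6): truth gives 0; report 25 gives 10 > 0. Violating.
Others report (6, 10): truth gives 10; no alternative beats it.
Others report (6, 22): truth gives 10; no alternative beats it.
(Checking all 25 profiles: 1 has a profitable deviation, 24 do not.)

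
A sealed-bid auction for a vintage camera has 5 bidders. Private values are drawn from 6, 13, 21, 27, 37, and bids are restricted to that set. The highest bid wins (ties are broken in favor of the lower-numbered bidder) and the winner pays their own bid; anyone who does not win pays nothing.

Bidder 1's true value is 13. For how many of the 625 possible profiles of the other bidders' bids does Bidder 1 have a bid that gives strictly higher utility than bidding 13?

1

Others bid (6, 6, 6, 6): truth gives 0; bid 6 gives 7 > 0. Violating.
Others bid (6, 6, 6, 13): truth gives 0; no alternative beats it.
Others bid (6, 6, 6, 21): truth gives 0; no alternative beats it.
(Checking all 625 profiles: 1 has a profitable deviation, 624 do not.)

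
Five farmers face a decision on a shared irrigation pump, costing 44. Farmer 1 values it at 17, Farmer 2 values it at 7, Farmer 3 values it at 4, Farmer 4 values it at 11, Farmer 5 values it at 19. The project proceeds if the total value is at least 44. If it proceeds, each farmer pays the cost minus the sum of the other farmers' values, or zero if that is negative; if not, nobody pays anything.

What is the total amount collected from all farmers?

8

Total value 58 ≥ cost 44, so it is built.
Farmer 1: others sum to 41; max(0, 44 - 41) = 3.
Farmer 2: others sum to 51; max(0, 44 - 51) = 0.
Farmer 3: others sum to 54; max(0, 44 - 54) = 0.
Farmer 4: others sum to 47; max(0, 44 - 47) = 0.
Farmer 5: others sum to 39; max(0, 44 - 39) = 5.
Total collected = 3 + 0 + 0 + 0 + 5 = 8.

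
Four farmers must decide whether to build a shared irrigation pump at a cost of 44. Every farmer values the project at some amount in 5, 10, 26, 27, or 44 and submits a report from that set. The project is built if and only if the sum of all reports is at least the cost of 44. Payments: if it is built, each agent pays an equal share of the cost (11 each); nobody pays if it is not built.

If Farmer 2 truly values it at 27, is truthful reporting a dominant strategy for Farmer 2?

Consider the case where Farmer 1 reports 5, Farmer 3 reports 5 and Farmer 4 reports 5.
Truthful report 27: project not built, utility 0.
Report 44 instead: project built, pays 11, utility 27 - 11 = 16.
Since 16 > 0, reporting 44 is strictly better here, so truthful reporting is not dominant.

No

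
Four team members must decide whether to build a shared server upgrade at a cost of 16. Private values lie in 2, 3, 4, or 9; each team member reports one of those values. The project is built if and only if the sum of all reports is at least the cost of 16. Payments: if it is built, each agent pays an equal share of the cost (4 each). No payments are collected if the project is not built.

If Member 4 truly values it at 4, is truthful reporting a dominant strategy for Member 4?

Yes

Check each profile of the others' reports and compare truth against every alternative report.
Others report (2, 2, 2): truth gives 0, best alternative gives 0.
Others report (2, 2, 3): truth gives 0, best alternative gives 0.
Others report (2, 2, 4): truth gives 0, best alternative gives 0.
Others report (2, 2, 9): truth gives 0, best alternative gives 0.
Others report (2, 3, 2): truth gives 0, best alternative gives 0.
Others report (2, 3, 3): truth gives 0, best alternative gives 0.
(Remaining 58 profiles checked similarly; truth is weakly best in each.)
In every case the truthful report is at least as good as any alternative, so it is a dominant strategy.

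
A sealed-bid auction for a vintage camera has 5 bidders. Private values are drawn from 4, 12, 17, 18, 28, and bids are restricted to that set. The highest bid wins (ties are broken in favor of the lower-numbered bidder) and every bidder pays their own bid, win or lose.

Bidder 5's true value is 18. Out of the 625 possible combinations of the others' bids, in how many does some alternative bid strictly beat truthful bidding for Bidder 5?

Others bid (4, 4, 4, 4): truth gives 0; bid 12 gives 6 > 0. Violating.
Others bid (4, 4, 4, 12): truth gives 0; bid 17 gives 1 > 0. Violating.
Others bid (4, 4, 4, 18): truth gives -18; bid 4 gives -4 > -18. Violating.
Others bid (4, 4, 4, 28): truth gives -18; bid 4 gives -4 > -18. Violating.
Others bid (4, 4, 4, 17): truth gives 0; no alternative beats it.
Others bid (4, 4, 12, 17): truth gives 0; no alternative beats it.
(Checking all 625 profiles: 560 have a profitable deviation, 65 do not.)

560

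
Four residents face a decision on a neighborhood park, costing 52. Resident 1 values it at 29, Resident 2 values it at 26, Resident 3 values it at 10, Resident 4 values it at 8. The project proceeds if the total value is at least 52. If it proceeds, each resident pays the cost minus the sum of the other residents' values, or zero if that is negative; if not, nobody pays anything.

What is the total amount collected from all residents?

Total value 73 ≥ cost 52, so it is built.
Resident 1: others sum to 44; max(0, 52 - 44) = 8.
Resident 2: others sum to 47; max(0, 52 - 47) = 5.
Resident 3: others sum to 63; max(0, 52 - 63) = 0.
Resident 4: others sum to 65; max(0, 52 - 65) = 0.
Total collected = 8 + 5 + 0 + 0 = 13.

13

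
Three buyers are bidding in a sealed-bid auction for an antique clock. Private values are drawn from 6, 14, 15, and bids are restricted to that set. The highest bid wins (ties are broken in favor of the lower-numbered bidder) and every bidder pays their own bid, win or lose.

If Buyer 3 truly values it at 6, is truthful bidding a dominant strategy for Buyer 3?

Yes

Check each profile of the others' bids and compare truth against every alternative bid.
Others bid (6, 15): truth gives -6, best alternative gives -14.
Others bid (14, 15): truth gives -6, best alternative gives -14.
Others bid (15, 6): truth gives -6, best alternative gives -14.
Others bid (15, 14): truth gives -6, best alternative gives -14.
Others bid (15, 15): truth gives -6, best alternative gives -14.
Others bid (6, 14): truth gives -6, best alternative gives -9.
(Remaining 3 profiles checked similarly; truth is weakly best in each.)
In every case the truthful bid is at least as good as any alternative, so it is a dominant strategy.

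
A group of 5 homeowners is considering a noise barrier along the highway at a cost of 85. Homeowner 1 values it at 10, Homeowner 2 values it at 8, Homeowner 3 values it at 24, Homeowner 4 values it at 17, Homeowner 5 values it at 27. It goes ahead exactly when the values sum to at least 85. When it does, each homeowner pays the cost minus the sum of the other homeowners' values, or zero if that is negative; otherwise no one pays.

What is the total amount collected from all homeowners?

81

Total value 86 ≥ cost 85, so it is built.
Homeowner 1: others sum to 76; max(0, 85 - 76) = 9.
Homeowner 2: others sum to 78; max(0, 85 - 78) = 7.
Homeowner 3: others sum to 62; max(0, 85 - 62) = 23.
Homeowner 4: others sum to 69; max(0, 85 - 69) = 16.
Homeowner 5: others sum to 59; max(0, 85 - 59) = 26.
Total collected = 9 + 7 + 23 + 16 + 26 = 81.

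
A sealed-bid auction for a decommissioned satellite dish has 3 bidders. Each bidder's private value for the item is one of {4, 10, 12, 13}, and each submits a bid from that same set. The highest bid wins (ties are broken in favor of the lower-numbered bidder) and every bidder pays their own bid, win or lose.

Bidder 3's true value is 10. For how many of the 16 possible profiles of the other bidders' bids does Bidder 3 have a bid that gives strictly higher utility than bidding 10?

Others bid (4, 10): truth gives -10; bid 12 gives -2 > -10. Violating.
Others bid (4, 12): truth gives -10; bid 13 gives -3 > -10. Violating.
Others bid (4, 13): truth gives -10; bid 4 gives -4 > -10. Violating.
Others bid (10, 4): truth gives -10; bid 12 gives -2 > -10. Violating.
Others bid (4, 4): truth gives 0; no alternative beats it.
(Checking all 16 profiles: 15 have a profitable deviation, 1 does not.)

15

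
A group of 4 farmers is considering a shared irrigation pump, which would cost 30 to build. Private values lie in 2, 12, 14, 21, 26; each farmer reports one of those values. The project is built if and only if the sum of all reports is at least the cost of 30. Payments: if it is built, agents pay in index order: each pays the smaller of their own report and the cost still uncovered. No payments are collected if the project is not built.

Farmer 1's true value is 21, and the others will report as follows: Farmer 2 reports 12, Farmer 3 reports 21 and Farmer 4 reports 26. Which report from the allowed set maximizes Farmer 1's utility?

Report 2: project built, pays 2, utility 21 - 2 = 19.
Report 12: project built, pays 12, utility 21 - 12 = 9.
Report 14: project built, pays 14, utility 21 - 14 = 7.
Report 21: project built, pays 21, utility 21 - 21 = 0.
Report 26: project built, pays 26, utility 21 - 26 = -5.
The best choice is 2 with utility 19.

2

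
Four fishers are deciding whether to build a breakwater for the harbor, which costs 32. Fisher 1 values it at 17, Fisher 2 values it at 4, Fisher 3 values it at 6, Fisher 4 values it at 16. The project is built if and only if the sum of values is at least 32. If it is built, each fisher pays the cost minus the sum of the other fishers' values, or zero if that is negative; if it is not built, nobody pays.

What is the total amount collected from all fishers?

Total value 43 ≥ cost 32, so it is built.
Fisher 1: others sum to 26; max(0, 32 - 26) = 6.
Fisher 2: others sum to 39; max(0, 32 - 39) = 0.
Fisher 3: others sum to 37; max(0, 32 - 37) = 0.
Fisher 4: others sum to 27; max(0, 32 - 27) = 5.
Total collected = 6 + 0 + 0 + 5 = 11.

11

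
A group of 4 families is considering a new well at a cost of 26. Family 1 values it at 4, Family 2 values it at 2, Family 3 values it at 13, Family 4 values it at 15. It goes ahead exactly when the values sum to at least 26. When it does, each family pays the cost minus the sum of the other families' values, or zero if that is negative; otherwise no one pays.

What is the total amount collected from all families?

Total value 34 ≥ cost 26, so it is built.
Family 1: others sum to 30; max(0, 26 - 30) = 0.
Family 2: others sum to 32; max(0, 26 - 32) = 0.
Family 3: others sum to 21; max(0, 26 - 21) = 5.
Family 4: others sum to 19; max(0, 26 - 19) = 7.
Total collected = 0 + 0 + 5 + 7 = 12.

12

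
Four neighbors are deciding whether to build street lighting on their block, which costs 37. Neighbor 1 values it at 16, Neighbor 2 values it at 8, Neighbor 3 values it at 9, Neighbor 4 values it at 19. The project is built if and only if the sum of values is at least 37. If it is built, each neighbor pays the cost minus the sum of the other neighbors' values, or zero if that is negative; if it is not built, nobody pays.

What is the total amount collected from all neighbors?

5

Total value 52 ≥ cost 37, so it is built.
Neighbor 1: others sum to 36; max(0, 37 - 36) = 1.
Neighbor 2: others sum to 44; max(0, 37 - 44) = 0.
Neighbor 3: others sum to 43; max(0, 37 - 43) = 0.
Neighbor 4: others sum to 33; max(0, 37 - 33) = 4.
Total collected = 1 + 0 + 0 + 4 = 5.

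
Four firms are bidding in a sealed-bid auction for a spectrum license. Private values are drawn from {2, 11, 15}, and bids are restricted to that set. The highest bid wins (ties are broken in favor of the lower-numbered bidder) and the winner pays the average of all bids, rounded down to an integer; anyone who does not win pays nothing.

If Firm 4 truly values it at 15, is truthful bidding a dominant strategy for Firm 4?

Consider the case where Firm 1 bids 2, Firm 2 bids 2 and Firm 3 bids 2.
Truthful bid 15: wins, pays 5, utility 15 - 5 = 10.
Bid 11 instead: wins, pays 4, utility 15 - 4 = 11.
Since 11 > 10, bidding 11 is strictly better here, so truthful bidding is not dominant.

No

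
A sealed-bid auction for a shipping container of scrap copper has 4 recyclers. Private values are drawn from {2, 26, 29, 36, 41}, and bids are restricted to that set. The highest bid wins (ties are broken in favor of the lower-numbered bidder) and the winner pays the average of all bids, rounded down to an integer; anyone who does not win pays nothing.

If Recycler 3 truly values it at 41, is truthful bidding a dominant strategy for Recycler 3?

No

Consider the case where Recycler 1 bids 2, Recycler 2 bids 2 and Recycler 4 bids 2.
Truthful bid 41: wins, pays 11, utility 41 - 11 = 30.
Bid 26 instead: wins, pays 8, utility 41 - 8 = 33.
Since 33 > 30, bidding 26 is strictly better here, so truthful bidding is not dominant.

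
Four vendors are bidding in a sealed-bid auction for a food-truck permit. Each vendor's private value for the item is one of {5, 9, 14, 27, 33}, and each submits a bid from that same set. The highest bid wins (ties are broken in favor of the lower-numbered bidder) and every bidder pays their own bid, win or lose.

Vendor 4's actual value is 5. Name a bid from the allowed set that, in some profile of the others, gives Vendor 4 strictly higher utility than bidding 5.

Suppose Vendor 1 bids 5, Vendor 2 bids 5 and Vendor 3 bids 5.
Bid 5: loses but pays 5, utility -5.
Bid 9: wins, pays 9, utility 5 - 9 = -4.
So bidding 9 beats truth here (-4 > -5).

9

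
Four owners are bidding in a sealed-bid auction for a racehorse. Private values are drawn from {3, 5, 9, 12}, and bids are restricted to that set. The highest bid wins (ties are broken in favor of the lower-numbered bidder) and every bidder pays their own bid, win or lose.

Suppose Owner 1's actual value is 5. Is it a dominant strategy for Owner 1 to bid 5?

No

Consider the case where Owner 2 bids 3, Owner 3 bids 3 and Owner 4 bids 3.
Truthful bid 5: wins, pays 5, utility 5 - 5 = 0.
Bid 3 instead: wins, pays 3, utility 5 - 3 = 2.
Since 2 > 0, bidding 3 is strictly better here, so truthful bidding is not dominant.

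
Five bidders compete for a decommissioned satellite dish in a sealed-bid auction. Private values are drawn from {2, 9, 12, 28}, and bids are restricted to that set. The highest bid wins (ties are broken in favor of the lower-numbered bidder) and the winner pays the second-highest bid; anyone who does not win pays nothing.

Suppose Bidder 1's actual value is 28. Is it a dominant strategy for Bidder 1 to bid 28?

Yes

Check each profile of the others' bids and compare truth against every alternative bid.
Others bid (2, 2, 2, 2): truth gives 26, best alternative gives 26.
Others bid (2, 2, 2, 9): truth gives 19, best alternative gives 19.
Others bid (2, 2, 9, 2): truth gives 19, best alternative gives 19.
Others bid (2, 2, 9, 9): truth gives 19, best alternative gives 19.
Others bid (2, 9, 2, 2): truth gives 19, best alternative gives 19.
Others bid (2, 9, 2, 9): truth gives 19, best alternative gives 19.
(Remaining 250 profiles checked similarly; truth is weakly best in each.)
In every case the truthful bid is at least as good as any alternative, so it is a dominant strategy.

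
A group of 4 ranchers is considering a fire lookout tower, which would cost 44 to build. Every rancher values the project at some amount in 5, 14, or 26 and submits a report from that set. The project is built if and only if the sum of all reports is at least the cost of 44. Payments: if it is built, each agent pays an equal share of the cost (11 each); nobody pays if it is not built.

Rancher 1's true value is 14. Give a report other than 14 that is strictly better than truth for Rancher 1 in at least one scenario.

26

Suppose Rancher 2 reports 5, Rancher 3 reports 5 and Rancher 4 reports 14.
Report 14: project not built, utility 0.
Report 26: project built, pays 11, utility 14 - 11 = 3.
So reporting 26 beats truth here (3 > 0).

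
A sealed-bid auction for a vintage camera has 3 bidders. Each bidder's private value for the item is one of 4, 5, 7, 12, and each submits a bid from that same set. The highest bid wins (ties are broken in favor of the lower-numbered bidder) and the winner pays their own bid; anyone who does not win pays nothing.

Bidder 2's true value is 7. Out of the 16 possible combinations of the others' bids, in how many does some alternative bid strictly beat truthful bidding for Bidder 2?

2

Others bid (4, 4): truth gives 0; bid 5 gives 2 > 0. Violating.
Others bid (4, 5): truth gives 0; bid 5 gives 2 > 0. Violating.
Others bid (4, 7): truth gives 0; no alternative beats it.
Others bid (4, 12): truth gives 0; no alternative beats it.
(Checking all 16 profiles: 2 have a profitable deviation, 14 do not.)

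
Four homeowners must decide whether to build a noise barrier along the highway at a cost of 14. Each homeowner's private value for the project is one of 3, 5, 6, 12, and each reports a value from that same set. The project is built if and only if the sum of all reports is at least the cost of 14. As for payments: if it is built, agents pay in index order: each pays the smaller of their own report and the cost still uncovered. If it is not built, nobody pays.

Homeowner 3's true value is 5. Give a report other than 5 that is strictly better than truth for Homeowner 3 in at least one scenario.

Suppose Homeowner 1 reports 3, Homeowner 2 reports 3 and Homeowner 4 reports 5.
Report 5: project built, pays 5, utility 5 - 5 = 0.
Report 3: project built, pays 3, utility 5 - 3 = 2.
So reporting 3 beats truth here (2 > 0).

3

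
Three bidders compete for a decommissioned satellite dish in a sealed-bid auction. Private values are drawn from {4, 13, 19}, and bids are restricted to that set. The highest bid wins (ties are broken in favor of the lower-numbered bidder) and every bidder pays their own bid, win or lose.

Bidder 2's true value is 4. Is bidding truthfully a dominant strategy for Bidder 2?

Check each profile of the others' bids and compare truth against every alternative bid.
Others bid (4, 19): truth gives -4, best alternative gives -13.
Others bid (13, 4): truth gives -4, best alternative gives -13.
Others bid (13, 13): truth gives -4, best alternative gives -13.
Others bid (13, 19): truth gives -4, best alternative gives -13.
Others bid (19, 4): truth gives -4, best alternative gives -13.
Others bid (19, 13): truth gives -4, best alternative gives -13.
(Remaining 3 profiles checked similarly; truth is weakly best in each.)
In every case the truthful bid is at least as good as any alternative, so it is a dominant strategy.

Yes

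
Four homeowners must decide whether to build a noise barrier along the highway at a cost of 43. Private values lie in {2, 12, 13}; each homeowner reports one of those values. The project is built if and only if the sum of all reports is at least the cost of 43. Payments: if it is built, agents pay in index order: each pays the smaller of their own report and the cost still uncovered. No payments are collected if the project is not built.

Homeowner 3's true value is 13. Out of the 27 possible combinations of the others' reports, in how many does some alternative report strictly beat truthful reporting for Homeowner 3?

Others report (12, 12, 12): truth gives 0; report 12 gives 1 > 0. Violating.
Others report (12, 12, 13): truth gives 0; report 12 gives 1 > 0. Violating.
Others report (12, 13, 12): truth gives 0; report 12 gives 1 > 0. Violating.
Others report (12, 13, 13): truth gives 0; report 12 gives 1 > 0. Violating.
Others report (2, 2, 2): truth gives 0; no alternative beats it.
Others report (2, 2, 12): truth gives 0; no alternative beats it.
(Checking all 27 profiles: 8 have a profitable deviation, 19 do not.)

8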